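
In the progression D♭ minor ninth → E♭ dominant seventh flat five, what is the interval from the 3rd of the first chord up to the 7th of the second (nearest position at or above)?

D♭ minor ninth has F♭ as its 3rd, and E♭ dominant seventh flat five has D♭ as its 7th.
F♭ up to D♭ spans 6 letter names and 9 semitones — a major sixth.

M6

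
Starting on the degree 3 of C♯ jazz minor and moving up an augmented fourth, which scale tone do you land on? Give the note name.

The scale is C♯ D♯ E F♯ G♯ A♯ B♯.
The degree 3 is E; an augmented fourth above that is A♯ — scale degree 6.

A#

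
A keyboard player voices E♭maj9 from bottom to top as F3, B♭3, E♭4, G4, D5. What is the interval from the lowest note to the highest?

The outer voices are F3 and D5.
From F to D is 21 semitones, exactly the major thirteenth.

M13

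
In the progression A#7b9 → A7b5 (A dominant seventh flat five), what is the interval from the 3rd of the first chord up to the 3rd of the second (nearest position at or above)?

A#7b9 has C## as its 3rd, and A7b5 (A dominant seventh flat five) has C# as its 3rd.
C## up to C# is 11 semitones, a half step narrower than a perfect octave, so the interval is diminished.

diminished octave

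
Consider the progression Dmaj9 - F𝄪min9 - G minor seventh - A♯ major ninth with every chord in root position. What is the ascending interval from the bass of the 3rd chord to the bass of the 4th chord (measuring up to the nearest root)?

augmented second

The roots are G and A♯.
G up to A♯ is 3 semitones, a half step wider than a major second, so the interval is augmented.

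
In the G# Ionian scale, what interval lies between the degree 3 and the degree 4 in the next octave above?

minor ninth

The scale runs G# A# B# C# D# E# F##.
Degree 3 = B#; scale degree 4 (up an octave) = C#.
B# up to C# is 13 semitones, a half step narrower than a major ninth, so the interval is minor.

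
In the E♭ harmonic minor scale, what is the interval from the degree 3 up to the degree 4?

M2

Spelling the E♭ harmonic minor scale: E♭ F G♭ A♭ B♭ C♭ D.
The degree 3 is G♭ and the 4th degree is A♭.
G♭ up to A♭ spans 2 letter names and 2 semitones — a major second.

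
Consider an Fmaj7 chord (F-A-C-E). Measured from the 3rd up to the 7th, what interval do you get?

perfect 5th

3rd = A; 7th = E.
A up to E spans 5 letter names and 7 semitones — a perfect fifth.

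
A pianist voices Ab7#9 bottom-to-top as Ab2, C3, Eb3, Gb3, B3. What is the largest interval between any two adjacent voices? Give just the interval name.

Adjacent intervals: Ab2→C3 = major third; C3→Eb3 = minor third; Eb3→Gb3 = minor third; Gb3→B3 = augmented third.
The largest is Gb3 to B3, an augmented third (5 semitones).

A3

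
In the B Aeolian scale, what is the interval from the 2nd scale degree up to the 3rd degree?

The scale runs B C# D E F# G A.
The 2nd scale degree is C# and the scale degree 3 is D.
C# up to D is 1 semitone, a half step narrower than a major second, so the interval is minor.

m2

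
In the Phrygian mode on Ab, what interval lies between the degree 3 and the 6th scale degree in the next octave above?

Spelling the Phrygian mode on Ab: Ab Bbb Cb Db Eb Fb Gb.
So we need the interval from Cb up to Fb.
Cb up to Fb spans 11 letter names and 17 semitones — a perfect eleventh.

perfect eleventh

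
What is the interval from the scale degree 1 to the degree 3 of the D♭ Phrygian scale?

D♭ phrygian: D♭ E𝄫 F♭ G♭ A♭ B𝄫 C♭.
The scale degree 1 is D♭ and the scale degree 3 is F♭.
D♭ up to F♭ is 3 semitones, a half step narrower than a major third, so the interval is minor.

minor 3rd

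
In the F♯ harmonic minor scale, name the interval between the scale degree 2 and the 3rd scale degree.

minor second

The scale runs F♯ G♯ A B C♯ D E♯.
Scale degree 2 = G♯; degree 3 = A.
G♯ up to A is 1 semitone, a half step narrower than a major second, so the interval is minor.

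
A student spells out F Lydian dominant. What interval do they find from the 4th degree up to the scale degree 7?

The scale runs F G A B C D Eb.
That puts B below Eb.
From B to Eb: 4 semitones over a fourth = diminished.

d4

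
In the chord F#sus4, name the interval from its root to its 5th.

perfect 5th

F#sus4 (F# sus4): F#, B, C#.
That puts F# below C#.
F# up to C# spans 5 letter names and 7 semitones — a perfect fifth.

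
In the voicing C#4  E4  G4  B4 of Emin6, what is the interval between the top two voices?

major third

Those voices are G4 and B4.
G up to B spans 3 letter names and 4 semitones — a major third.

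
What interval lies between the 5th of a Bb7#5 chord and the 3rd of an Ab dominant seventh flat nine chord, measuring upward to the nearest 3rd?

The 5th of Bb7#5 is F#; the 3rd of Ab dominant seventh flat nine is C.
5 letter names make it a fifth; at 6 semitones (a half step narrower than perfect) the quality is diminished.

diminished fifth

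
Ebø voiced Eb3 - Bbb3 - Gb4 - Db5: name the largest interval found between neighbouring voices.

major 6th

Adjacent intervals: Eb3→Bbb3 = diminished fifth; Bbb3→Gb4 = major sixth; Gb4→Db5 = perfect fifth.
The largest is Bbb3 to Gb4, a major sixth (9 semitones).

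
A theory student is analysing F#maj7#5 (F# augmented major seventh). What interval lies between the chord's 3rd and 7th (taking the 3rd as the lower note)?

The chord tones of F#+maj7 are F# A# C## E#.
The 3rd is A# and the 7th is E#.
Counting 5 letters and 7 half steps from A# gives a perfect fifth.

perfect fifth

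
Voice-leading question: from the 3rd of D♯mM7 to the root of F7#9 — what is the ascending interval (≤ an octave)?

diminished 8th

The 3rd of D♯mM7 is F♯; the root of F7#9 is F.
F♯ up to F is 11 semitones, a half step narrower than a perfect octave, so the interval is diminished.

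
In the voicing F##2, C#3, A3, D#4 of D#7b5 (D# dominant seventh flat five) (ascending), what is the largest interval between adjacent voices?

Adjacent intervals: F##2→C#3 = diminished fifth; C#3→A3 = minor sixth; A3→D#4 = augmented fourth.
The largest is C#3 to A3, a minor sixth (8 semitones).

minor 6th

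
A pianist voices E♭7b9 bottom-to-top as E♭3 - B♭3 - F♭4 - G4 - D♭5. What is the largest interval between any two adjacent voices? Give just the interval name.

perfect 5th

Adjacent intervals: E♭3→B♭3 = perfect fifth; B♭3→F♭4 = diminished fifth; F♭4→G4 = augmented second; G4→D♭5 = diminished fifth.
The largest is E♭3 to B♭3, a perfect fifth (7 semitones).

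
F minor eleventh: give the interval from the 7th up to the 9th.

Spelling the chord: F-Ab-C-Eb-G-Bb.
That puts Eb below G.
Counting 3 letters and 4 half steps from Eb gives a major third.

M3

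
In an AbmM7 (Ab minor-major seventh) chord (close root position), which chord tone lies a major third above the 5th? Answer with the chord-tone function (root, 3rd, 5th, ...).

Spelling the chord: Ab, Cb, Eb, G.
The 5th is Eb. A major third above Eb is G.
G is the chord's 7th.

7th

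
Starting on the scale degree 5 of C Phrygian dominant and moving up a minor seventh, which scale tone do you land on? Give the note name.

F

The scale is C Db E F G Ab Bb.
The scale degree 5 is G; a minor seventh above that is F — scale degree 4.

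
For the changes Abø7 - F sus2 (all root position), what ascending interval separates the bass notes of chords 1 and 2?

The roots are Ab and F.
Ab up to F spans 6 letter names and 9 semitones — a major sixth.

major sixth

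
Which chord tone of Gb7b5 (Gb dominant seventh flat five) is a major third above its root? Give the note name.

Spelling the chord: Gb–Bb–Dbb–Fb.
The root is Gb. A major third above Gb is Bb.
Bb is the chord's 3rd.

Bb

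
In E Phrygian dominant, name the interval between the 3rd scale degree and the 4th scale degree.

Spelling E Phrygian dominant: E F G♯ A B C D.
So we need the interval from G♯ up to A.
G♯ up to A is 1 semitone, a half step narrower than a major second, so the interval is minor.

minor 2nd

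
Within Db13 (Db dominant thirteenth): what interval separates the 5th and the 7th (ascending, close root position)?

m3

Spelling the chord: Db–F–Ab–Cb–Eb–Bb.
That puts Ab below Cb.
From Ab to Cb: 3 semitones over a third = minor.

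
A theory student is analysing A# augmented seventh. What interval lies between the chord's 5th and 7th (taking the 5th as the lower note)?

A#+7 is spelled A#, C##, E##, G#.
So we need the interval from E## up to G#.
From E## to G#: 2 semitones over a third = diminished.

diminished third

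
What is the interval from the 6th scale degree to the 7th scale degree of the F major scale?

major 2nd

F major: F G A Bb C D E.
That puts D below E.
From D to E is 2 semitones, exactly the major second.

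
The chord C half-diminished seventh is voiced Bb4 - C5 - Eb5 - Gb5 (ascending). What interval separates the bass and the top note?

The outer voices are Bb4 and Gb5.
From Bb to Gb: 8 semitones over a sixth = minor.

minor sixth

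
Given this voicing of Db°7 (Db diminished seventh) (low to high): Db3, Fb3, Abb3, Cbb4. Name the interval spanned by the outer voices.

The outer voices are Db3 and Cbb4.
7 letter names make it a seventh; at 9 semitones (a whole step narrower than major) the quality is diminished.

diminished seventh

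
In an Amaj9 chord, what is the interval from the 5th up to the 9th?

perfect fifth

Spelling the chord: A C♯ E G♯ B.
5th = E; 9th = B.
From E to B is 7 semitones, exactly the perfect fifth.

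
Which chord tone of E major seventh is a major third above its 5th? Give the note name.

EΔ7 (E major seventh): E–G#–B–D#.
The 5th is B. A major third above B is D#.
D# is the chord's 7th.

D#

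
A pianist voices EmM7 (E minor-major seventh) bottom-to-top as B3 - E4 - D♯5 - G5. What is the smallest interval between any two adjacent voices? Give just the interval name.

diminished 4th

Adjacent intervals: B3→E4 = perfect fourth; E4→D♯5 = major seventh; D♯5→G5 = diminished fourth.
The smallest is D♯5 to G5, a diminished fourth (4 semitones).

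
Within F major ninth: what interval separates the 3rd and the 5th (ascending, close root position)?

Spelling the chord: F–A–C–E–G.
That puts A below C.
3 letter names make it a third; at 3 semitones (a half step narrower than major) the quality is minor.

m3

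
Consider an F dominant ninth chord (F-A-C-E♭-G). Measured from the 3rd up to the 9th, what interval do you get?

minor 7th

3rd = A; 9th = G.
A up to G is 10 semitones, a half step narrower than a major seventh, so the interval is minor.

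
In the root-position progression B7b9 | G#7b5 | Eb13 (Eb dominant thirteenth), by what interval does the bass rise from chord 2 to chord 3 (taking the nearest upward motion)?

The roots are G# and Eb.
From G# to Eb: 7 semitones over a sixth = diminished.

diminished sixth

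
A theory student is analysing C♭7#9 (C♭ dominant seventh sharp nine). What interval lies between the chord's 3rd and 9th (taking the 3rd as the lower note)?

C♭7#9 (C♭ dominant seventh sharp nine): C♭, E♭, G♭, B𝄫, D.
3rd = E♭; 9th = D.
E♭ up to D spans 7 letter names and 11 semitones — a major seventh.

major 7th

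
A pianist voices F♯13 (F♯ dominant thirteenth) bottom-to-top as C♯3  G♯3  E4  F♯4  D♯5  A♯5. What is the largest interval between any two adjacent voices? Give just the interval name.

major sixth

Adjacent intervals: C♯3→G♯3 = perfect fifth; G♯3→E4 = minor sixth; E4→F♯4 = major second; F♯4→D♯5 = major sixth; D♯5→A♯5 = perfect fifth.
The largest is F♯4 to D♯5, a major sixth (9 semitones).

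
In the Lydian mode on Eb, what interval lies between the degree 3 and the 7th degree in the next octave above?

Eb lydian: Eb F G A Bb C D.
So we need the interval from G up to D.
From G to D is 19 semitones, exactly the perfect twelfth.

perfect 12th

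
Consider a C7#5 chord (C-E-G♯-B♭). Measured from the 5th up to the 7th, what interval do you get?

d3

The 5th is G♯ and the 7th is B♭.
From G♯ to B♭: 2 semitones over a third = diminished.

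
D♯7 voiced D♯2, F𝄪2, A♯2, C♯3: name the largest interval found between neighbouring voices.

major third

Adjacent intervals: D♯2→F𝄪2 = major third; F𝄪2→A♯2 = minor third; A♯2→C♯3 = minor third.
The largest is D♯2 to F𝄪2, a major third (4 semitones).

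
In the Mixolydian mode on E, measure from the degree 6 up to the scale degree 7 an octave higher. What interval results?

E mixolydian: E F# G# A B C# D.
Degree 6 = C#; 7th degree (up an octave) = D.
9 letter names make it a ninth; at 13 semitones (a half step narrower than major) the quality is minor.

minor 9th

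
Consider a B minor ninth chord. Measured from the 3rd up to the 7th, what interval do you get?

Spelling the chord: B-D-F#-A-C#.
3rd = D; 7th = A.
D up to A spans 5 letter names and 7 semitones — a perfect fifth.

perfect fifth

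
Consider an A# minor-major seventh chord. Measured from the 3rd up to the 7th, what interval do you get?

A#m(maj7) is spelled A#-C#-E#-G##.
That puts C# below G##.
From C# to G##: 8 semitones over a fifth = augmented.

augmented 5th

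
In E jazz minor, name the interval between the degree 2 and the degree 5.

perfect fourth

E melodic minor: E F# G A B C# D#.
The degree 2 is F# and the degree 5 is B.
Counting 4 letters and 5 half steps from F# gives a perfect fourth.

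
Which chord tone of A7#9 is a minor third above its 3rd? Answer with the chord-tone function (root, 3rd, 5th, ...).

5th

Spelling the chord: A–C#–E–G–B#.
The 3rd is C#. A minor third above C# is E.
E is the chord's 5th.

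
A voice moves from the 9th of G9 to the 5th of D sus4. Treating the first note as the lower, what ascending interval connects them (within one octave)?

perfect unison

G9 has A as its 9th, and D sus4 has A as its 5th.
A up to A spans 1 letter names and 0 semitones — a perfect unison.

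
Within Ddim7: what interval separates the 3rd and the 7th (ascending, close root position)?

diminished fifth

D°7 (D diminished seventh) is spelled D F Ab Cb.
So we need the interval from F up to Cb.
5 letter names make it a fifth; at 6 semitones (a half step narrower than perfect) the quality is diminished.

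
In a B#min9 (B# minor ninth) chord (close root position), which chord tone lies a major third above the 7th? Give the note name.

B# minor ninth: B#–D#–F##–A#–C##.
The 7th is A#. A major third above A# is C##.
C## is the chord's 9th.

C##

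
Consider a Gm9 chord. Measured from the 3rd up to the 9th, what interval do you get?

Gm9: G-Bb-D-F-A.
The 3rd is Bb and the 9th is A.
Bb up to A spans 7 letter names and 11 semitones — a major seventh.

major seventh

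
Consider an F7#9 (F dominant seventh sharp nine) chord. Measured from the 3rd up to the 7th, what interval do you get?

F7#9 (F dominant seventh sharp nine): F, A, C, Eb, G#.
The 3rd is A and the 7th is Eb.
5 letter names make it a fifth; at 6 semitones (a half step narrower than perfect) the quality is diminished.
That tritone between 3rd and 7th is what gives the dominant seventh its pull toward resolution.

diminished fifth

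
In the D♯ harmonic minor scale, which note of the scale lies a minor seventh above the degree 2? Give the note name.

D#

The scale is D♯ E♯ F♯ G♯ A♯ B C𝄪.
The degree 2 is E♯; a minor seventh above that is D♯ — scale degree 1.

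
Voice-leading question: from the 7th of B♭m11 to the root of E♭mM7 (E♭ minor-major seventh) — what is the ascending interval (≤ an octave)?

B♭m11 has A♭ as its 7th, and E♭mM7 (E♭ minor-major seventh) has E♭ as its root.
Counting 5 letters and 7 half steps from A♭ gives a perfect fifth.

perfect fifth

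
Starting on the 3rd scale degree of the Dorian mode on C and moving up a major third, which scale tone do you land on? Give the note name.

G

The scale is C D E♭ F G A B♭.
The 3rd scale degree is E♭; a major third above that is G — scale degree 5.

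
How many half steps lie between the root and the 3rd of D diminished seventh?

Spelling the chord: D–F–A♭–C♭.
D to F is a minor third: 3 semitones.

3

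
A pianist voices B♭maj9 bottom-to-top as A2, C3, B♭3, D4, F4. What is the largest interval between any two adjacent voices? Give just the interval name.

m7

Adjacent intervals: A2→C3 = minor third; C3→B♭3 = minor seventh; B♭3→D4 = major third; D4→F4 = minor third.
The largest is C3 to B♭3, a minor seventh (10 semitones).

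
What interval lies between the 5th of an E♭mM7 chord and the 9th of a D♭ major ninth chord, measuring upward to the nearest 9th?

perfect fourth

The 5th of E♭mM7 is B♭; the 9th of D♭ major ninth is E♭.
Counting 4 letters and 5 half steps from B♭ gives a perfect fourth.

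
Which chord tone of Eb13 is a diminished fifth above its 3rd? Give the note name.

Db

Eb13 (Eb dominant thirteenth) is spelled Eb-G-Bb-Db-F-C.
The 3rd is G. A diminished fifth above G is Db.
Db is the chord's 7th.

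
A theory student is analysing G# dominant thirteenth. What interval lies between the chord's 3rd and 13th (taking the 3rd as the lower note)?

The chord tones of G#13 (G# dominant thirteenth) are G# B# D# F# A# E#.
The 3rd is B# and the 13th is E#.
B# up to E# spans 11 letter names and 17 semitones — a perfect eleventh.

perfect eleventh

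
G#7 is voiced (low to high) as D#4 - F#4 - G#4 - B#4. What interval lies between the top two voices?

major 3rd

Those voices are G#4 and B#4.
G# up to B# spans 3 letter names and 4 semitones — a major third.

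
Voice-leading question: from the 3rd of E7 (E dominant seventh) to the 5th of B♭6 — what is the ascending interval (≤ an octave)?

d7

E7 (E dominant seventh) has G♯ as its 3rd, and B♭6 has F as its 5th.
From G♯ to F: 9 semitones over a seventh = diminished.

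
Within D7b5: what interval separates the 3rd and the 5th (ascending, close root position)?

diminished third

The chord tones of D7b5 are D F# Ab C.
3rd = F#; 5th = Ab.
3 letter names make it a third; at 2 semitones (a whole step narrower than major) the quality is diminished.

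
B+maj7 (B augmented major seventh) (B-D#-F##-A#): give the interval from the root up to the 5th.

Root = B; 5th = F##.
5 letter names make it a fifth; at 8 semitones (a half step wider than perfect) the quality is augmented.

augmented fifth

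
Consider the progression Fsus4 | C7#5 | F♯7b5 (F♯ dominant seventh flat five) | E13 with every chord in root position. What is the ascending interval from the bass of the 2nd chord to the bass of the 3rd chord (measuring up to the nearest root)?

The roots are C and F♯.
From C to F♯: 6 semitones over a fourth = augmented.

augmented fourth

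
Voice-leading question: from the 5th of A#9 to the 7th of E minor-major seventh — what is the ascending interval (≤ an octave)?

A#9 has E# as its 5th, and E minor-major seventh has D# as its 7th.
From E# to D#: 10 semitones over a seventh = minor.

minor 7th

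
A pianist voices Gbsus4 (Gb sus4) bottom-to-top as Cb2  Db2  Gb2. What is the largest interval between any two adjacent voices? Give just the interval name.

Adjacent intervals: Cb2→Db2 = major second; Db2→Gb2 = perfect fourth.
The largest is Db2 to Gb2, a perfect fourth (5 semitones).

perfect 4th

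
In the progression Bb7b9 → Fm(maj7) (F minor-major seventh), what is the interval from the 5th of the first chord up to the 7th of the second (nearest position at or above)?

Bb7b9 has F as its 5th, and Fm(maj7) (F minor-major seventh) has E as its 7th.
Counting 7 letters and 11 half steps from F gives a major seventh.

M7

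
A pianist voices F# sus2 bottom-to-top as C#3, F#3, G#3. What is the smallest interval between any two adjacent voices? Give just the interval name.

major 2nd

Adjacent intervals: C#3→F#3 = perfect fourth; F#3→G#3 = major second.
The smallest is F#3 to G#3, a major second (2 semitones).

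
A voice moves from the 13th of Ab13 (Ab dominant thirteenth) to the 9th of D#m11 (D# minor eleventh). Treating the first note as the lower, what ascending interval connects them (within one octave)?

augmented seventh

The 13th of Ab13 (Ab dominant thirteenth) is F; the 9th of D#m11 (D# minor eleventh) is E#.
7 letter names make it a seventh; at 12 semitones (a half step wider than major) the quality is augmented.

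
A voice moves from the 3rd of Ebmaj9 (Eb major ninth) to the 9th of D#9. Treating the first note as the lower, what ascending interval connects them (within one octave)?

Ebmaj9 (Eb major ninth) has G as its 3rd, and D#9 has E# as its 9th.
From G to E#: 10 semitones over a sixth = augmented.

augmented sixth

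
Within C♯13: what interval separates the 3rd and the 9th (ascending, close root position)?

minor 7th

C♯ dominant thirteenth is spelled C♯–E♯–G♯–B–D♯–A♯.
That puts E♯ below D♯.
7 letter names make it a seventh; at 10 semitones (a half step narrower than major) the quality is minor.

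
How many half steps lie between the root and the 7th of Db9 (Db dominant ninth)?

Db dominant ninth: Db-F-Ab-Cb-Eb.
Db to Cb is a minor seventh: 10 semitones.

10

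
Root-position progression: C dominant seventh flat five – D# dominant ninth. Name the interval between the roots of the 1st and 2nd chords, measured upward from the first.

augmented 2nd

The roots are C and D#.
2 letter names make it a second; at 3 semitones (a half step wider than major) the quality is augmented.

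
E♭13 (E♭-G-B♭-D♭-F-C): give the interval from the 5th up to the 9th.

P5

That puts B♭ below F.
From B♭ to F is 7 semitones, exactly the perfect fifth.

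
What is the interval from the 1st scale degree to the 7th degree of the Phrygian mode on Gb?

m7

The scale runs Gb Abb Bbb Cb Db Ebb Fb.
The 1st scale degree is Gb and the 7th scale degree is Fb.
Gb up to Fb is 10 semitones, a half step narrower than a major seventh, so the interval is minor.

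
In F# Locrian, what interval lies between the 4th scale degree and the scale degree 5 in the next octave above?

m9

Spelling F# Locrian: F# G A B C D E.
The 4th scale degree is B and the scale degree 5 (up an octave) is C.
From B to C: 13 semitones over a ninth = minor.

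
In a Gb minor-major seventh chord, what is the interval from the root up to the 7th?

Gbm(maj7): Gb–Bbb–Db–F.
That puts Gb below F.
Gb up to F spans 7 letter names and 11 semitones — a major seventh.

major 7th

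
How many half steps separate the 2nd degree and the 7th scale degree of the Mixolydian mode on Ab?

The scale is Ab Bb C Db Eb F Gb.
Bb up to Gb is a minor sixth — 8 semitones.

8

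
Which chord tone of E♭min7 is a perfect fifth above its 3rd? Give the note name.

E♭-7 is spelled E♭-G♭-B♭-D♭.
The 3rd is G♭. A perfect fifth above G♭ is D♭.
D♭ is the chord's 7th.

Db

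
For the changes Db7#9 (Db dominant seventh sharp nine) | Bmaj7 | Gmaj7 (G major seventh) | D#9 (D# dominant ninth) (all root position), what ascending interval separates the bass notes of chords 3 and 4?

augmented fifth

The roots are G and D#.
5 letter names make it a fifth; at 8 semitones (a half step wider than perfect) the quality is augmented.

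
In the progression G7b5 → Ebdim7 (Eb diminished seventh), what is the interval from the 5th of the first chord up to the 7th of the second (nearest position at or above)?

diminished octave

G7b5 has Db as its 5th, and Ebdim7 (Eb diminished seventh) has Dbb as its 7th.
Db up to Dbb is 11 semitones, a half step narrower than a perfect octave, so the interval is diminished.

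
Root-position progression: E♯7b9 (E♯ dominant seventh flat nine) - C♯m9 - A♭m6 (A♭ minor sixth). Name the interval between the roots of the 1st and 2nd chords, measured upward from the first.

The roots are E♯ and C♯.
6 letter names make it a sixth; at 8 semitones (a half step narrower than major) the quality is minor.

minor sixth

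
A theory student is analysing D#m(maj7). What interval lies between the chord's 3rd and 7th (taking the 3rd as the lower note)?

D#mM7: D# F# A# C##.
So we need the interval from F# up to C##.
5 letter names make it a fifth; at 8 semitones (a half step wider than perfect) the quality is augmented.

A5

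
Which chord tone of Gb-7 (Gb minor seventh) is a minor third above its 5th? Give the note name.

Gbmin7: Gb Bbb Db Fb.
The 5th is Db. A minor third above Db is Fb.
Fb is the chord's 7th.

Fb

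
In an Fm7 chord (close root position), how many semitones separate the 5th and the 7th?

Fmin7 (F minor seventh) is spelled F-Ab-C-Eb.
C to Eb is a minor third: 3 semitones.

3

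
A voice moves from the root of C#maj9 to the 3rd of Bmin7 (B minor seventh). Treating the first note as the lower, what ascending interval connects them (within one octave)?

minor second

The root of C#maj9 is C#; the 3rd of Bmin7 (B minor seventh) is D.
C# up to D is 1 semitone, a half step narrower than a major second, so the interval is minor.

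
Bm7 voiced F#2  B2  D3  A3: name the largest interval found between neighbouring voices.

perfect fifth

Adjacent intervals: F#2→B2 = perfect fourth; B2→D3 = minor third; D3→A3 = perfect fifth.
The largest is D3 to A3, a perfect fifth (7 semitones).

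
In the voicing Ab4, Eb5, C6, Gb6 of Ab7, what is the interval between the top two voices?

Those voices are C6 and Gb6.
5 letter names make it a fifth; at 6 semitones (a half step narrower than perfect) the quality is diminished.

diminished 5th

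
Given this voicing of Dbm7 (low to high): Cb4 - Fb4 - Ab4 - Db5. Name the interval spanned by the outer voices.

major 9th

The outer voices are Cb4 and Db5.
Cb up to Db spans 9 letter names and 14 semitones — a major ninth.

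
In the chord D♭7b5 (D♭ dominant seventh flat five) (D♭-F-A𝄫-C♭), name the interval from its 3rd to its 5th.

d3

The 3rd is F and the 5th is A𝄫.
3 letter names make it a third; at 2 semitones (a whole step narrower than major) the quality is diminished.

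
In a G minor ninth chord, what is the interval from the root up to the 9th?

Spelling the chord: G-Bb-D-F-A.
The root is G and the 9th is A.
From G to A is 14 semitones, exactly the major ninth.

major ninth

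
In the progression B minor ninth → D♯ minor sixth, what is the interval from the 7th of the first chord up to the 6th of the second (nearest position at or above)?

B minor ninth has A as its 7th, and D♯ minor sixth has B♯ as its 6th.
2 letter names make it a second; at 3 semitones (a half step wider than major) the quality is augmented.

A2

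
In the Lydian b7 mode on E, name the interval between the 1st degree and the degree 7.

E lydian dominant: E F♯ G♯ A♯ B C♯ D.
1st degree = E; 7th scale degree = D.
7 letter names make it a seventh; at 10 semitones (a half step narrower than major) the quality is minor.

minor seventh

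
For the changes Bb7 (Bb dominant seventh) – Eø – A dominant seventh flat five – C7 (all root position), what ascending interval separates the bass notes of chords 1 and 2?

A4

The roots are Bb and E.
Bb up to E is 6 semitones, a half step wider than a perfect fourth, so the interval is augmented.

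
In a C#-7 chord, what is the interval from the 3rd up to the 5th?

The chord tones of C# minor seventh are C# E G# B.
3rd = E; 5th = G#.
From E to G# is 4 semitones, exactly the major third.

major third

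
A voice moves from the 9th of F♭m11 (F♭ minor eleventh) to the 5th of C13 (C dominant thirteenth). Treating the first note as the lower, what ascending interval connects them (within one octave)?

augmented unison

F♭m11 (F♭ minor eleventh) has G♭ as its 9th, and C13 (C dominant thirteenth) has G as its 5th.
From G♭ to G: 1 semitone over a unison = augmented.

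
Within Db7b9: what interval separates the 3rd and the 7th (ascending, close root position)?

diminished fifth

Db7b9 (Db dominant seventh flat nine): Db-F-Ab-Cb-Ebb.
The 3rd is F and the 7th is Cb.
F up to Cb is 6 semitones, a half step narrower than a perfect fifth, so the interval is diminished.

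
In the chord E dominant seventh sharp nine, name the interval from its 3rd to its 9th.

E7#9 (E dominant seventh sharp nine): E, G♯, B, D, F𝄪.
So we need the interval from G♯ up to F𝄪.
G♯ up to F𝄪 spans 7 letter names and 11 semitones — a major seventh.

M7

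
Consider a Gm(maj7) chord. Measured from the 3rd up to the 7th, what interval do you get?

Spelling the chord: G Bb D F#.
That puts Bb below F#.
Bb up to F# is 8 semitones, a half step wider than a perfect fifth, so the interval is augmented.

A5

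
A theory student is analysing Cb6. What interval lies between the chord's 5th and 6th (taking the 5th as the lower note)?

The chord tones of Cb6 are Cb Eb Gb Ab.
That puts Gb below Ab.
From Gb to Ab is 2 semitones, exactly the major second.

major second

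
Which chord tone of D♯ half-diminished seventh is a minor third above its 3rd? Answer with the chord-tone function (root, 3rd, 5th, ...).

5th

D♯m7b5 is spelled D♯, F♯, A, C♯.
The 3rd is F♯. A minor third above F♯ is A.
A is the chord's 5th.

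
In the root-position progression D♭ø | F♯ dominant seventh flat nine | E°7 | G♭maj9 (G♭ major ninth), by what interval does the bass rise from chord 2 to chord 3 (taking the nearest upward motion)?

m7

The roots are F♯ and E.
F♯ up to E is 10 semitones, a half step narrower than a major seventh, so the interval is minor.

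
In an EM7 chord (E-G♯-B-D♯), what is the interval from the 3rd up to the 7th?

perfect fifth

That puts G♯ below D♯.
G♯ up to D♯ spans 5 letter names and 7 semitones — a perfect fifth.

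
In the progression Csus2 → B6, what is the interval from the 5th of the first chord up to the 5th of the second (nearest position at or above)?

major seventh

The 5th of Csus2 is G; the 5th of B6 is F♯.
G up to F♯ spans 7 letter names and 11 semitones — a major seventh.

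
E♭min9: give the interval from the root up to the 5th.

perfect fifth

The chord tones of E♭ minor ninth are E♭-G♭-B♭-D♭-F.
So we need the interval from E♭ up to B♭.
From E♭ to B♭ is 7 semitones, exactly the perfect fifth.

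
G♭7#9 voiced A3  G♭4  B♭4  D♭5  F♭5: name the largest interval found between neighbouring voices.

diminished 7th

Adjacent intervals: A3→G♭4 = diminished seventh; G♭4→B♭4 = major third; B♭4→D♭5 = minor third; D♭5→F♭5 = minor third.
The largest is A3 to G♭4, a diminished seventh (9 semitones).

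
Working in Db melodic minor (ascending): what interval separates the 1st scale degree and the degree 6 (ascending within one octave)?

Db melodic minor: Db Eb Fb Gb Ab Bb C.
That puts Db below Bb.
Db up to Bb spans 6 letter names and 9 semitones — a major sixth.

major 6th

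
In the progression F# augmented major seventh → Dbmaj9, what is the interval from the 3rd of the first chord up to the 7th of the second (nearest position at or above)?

F# augmented major seventh has A# as its 3rd, and Dbmaj9 has C as its 7th.
From A# to C: 2 semitones over a third = diminished.

diminished third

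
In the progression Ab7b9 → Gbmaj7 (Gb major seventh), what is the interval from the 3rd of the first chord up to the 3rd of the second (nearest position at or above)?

minor seventh

Ab7b9 has C as its 3rd, and Gbmaj7 (Gb major seventh) has Bb as its 3rd.
From C to Bb: 10 semitones over a seventh = minor.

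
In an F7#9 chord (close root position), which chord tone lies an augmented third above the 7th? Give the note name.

G#

The chord tones of F7#9 (F dominant seventh sharp nine) are F A C Eb G#.
The 7th is Eb. An augmented third above Eb is G#.
G# is the chord's 9th.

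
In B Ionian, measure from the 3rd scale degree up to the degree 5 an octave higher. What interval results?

minor tenth

The scale runs B C♯ D♯ E F♯ G♯ A♯.
3rd scale degree = D♯; 5th degree (up an octave) = F♯.
D♯ up to F♯ is 15 semitones, a half step narrower than a major tenth, so the interval is minor.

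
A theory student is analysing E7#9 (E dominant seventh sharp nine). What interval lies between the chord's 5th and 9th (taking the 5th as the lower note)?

augmented fifth

Spelling the chord: E G# B D F##.
That puts B below F##.
5 letter names make it a fifth; at 8 semitones (a half step wider than perfect) the quality is augmented.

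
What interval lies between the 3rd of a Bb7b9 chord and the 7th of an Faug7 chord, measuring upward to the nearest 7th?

Bb7b9 has D as its 3rd, and Faug7 has Eb as its 7th.
2 letter names make it a second; at 1 semitone (a half step narrower than major) the quality is minor.

minor 2nd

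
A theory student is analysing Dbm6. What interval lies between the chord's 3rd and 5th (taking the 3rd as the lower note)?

Dbm6 (Db minor sixth) is spelled Db–Fb–Ab–Bb.
3rd = Fb; 5th = Ab.
Counting 3 letters and 4 half steps from Fb gives a major third.

major third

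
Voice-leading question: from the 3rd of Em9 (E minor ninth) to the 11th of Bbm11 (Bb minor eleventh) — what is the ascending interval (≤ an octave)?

minor sixth

The 3rd of Em9 (E minor ninth) is G; the 11th of Bbm11 (Bb minor eleventh) is Eb.
G up to Eb is 8 semitones, a half step narrower than a major sixth, so the interval is minor.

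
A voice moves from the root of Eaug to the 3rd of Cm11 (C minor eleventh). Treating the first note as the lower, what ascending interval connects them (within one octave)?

diminished octave

The root of Eaug is E; the 3rd of Cm11 (C minor eleventh) is Eb.
E up to Eb is 11 semitones, a half step narrower than a perfect octave, so the interval is diminished.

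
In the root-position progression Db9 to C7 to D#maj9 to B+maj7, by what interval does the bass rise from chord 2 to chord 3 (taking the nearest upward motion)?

augmented 2nd

The roots are C and D#.
From C to D#: 3 semitones over a second = augmented.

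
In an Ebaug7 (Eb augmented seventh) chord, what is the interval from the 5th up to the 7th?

diminished third

Eb+7 (Eb augmented seventh): Eb G B Db.
That puts B below Db.
3 letter names make it a third; at 2 semitones (a whole step narrower than major) the quality is diminished.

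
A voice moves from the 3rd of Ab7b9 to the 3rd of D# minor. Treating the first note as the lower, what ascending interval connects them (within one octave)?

A4

Ab7b9 has C as its 3rd, and D# minor has F# as its 3rd.
C up to F# is 6 semitones, a half step wider than a perfect fourth, so the interval is augmented.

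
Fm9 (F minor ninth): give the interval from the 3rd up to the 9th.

Spelling the chord: F-A♭-C-E♭-G.
The 3rd is A♭ and the 9th is G.
From A♭ to G is 11 semitones, exactly the major seventh.

major seventh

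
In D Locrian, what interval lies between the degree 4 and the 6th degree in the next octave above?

m10

The scale runs D E♭ F G A♭ B♭ C.
The degree 4 is G and the 6th scale degree (up an octave) is B♭.
From G to B♭: 15 semitones over a tenth = minor.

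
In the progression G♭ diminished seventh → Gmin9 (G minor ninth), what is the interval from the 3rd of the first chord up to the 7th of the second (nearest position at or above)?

augmented 5th

G♭ diminished seventh has B𝄫 as its 3rd, and Gmin9 (G minor ninth) has F as its 7th.
5 letter names make it a fifth; at 8 semitones (a half step wider than perfect) the quality is augmented.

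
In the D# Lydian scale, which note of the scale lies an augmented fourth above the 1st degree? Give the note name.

The scale is D# E# F## G## A# B# C##.
The 1st degree is D#; an augmented fourth above that is G## — scale degree 4.

G##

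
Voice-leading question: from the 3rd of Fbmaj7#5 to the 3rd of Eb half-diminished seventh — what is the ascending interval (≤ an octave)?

Fbmaj7#5 has Ab as its 3rd, and Eb half-diminished seventh has Gb as its 3rd.
From Ab to Gb: 10 semitones over a seventh = minor.

m7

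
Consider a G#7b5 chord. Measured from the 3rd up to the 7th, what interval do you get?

diminished fifth

Spelling the chord: G# B# D F#.
The 3rd is B# and the 7th is F#.
5 letter names make it a fifth; at 6 semitones (a half step narrower than perfect) the quality is diminished.
This 3–7 tritone is the characteristic tension at the heart of the dominant sound.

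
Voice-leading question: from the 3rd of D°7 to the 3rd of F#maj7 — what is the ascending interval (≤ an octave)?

D°7 has F as its 3rd, and F#maj7 has A# as its 3rd.
3 letter names make it a third; at 5 semitones (a half step wider than major) the quality is augmented.

augmented third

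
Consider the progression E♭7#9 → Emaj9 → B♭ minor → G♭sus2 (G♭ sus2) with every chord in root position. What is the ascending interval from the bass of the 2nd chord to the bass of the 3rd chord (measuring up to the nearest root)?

The roots are E and B♭.
From E to B♭: 6 semitones over a fifth = diminished.

diminished fifth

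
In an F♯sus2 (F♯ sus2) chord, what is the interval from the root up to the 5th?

perfect fifth

F♯sus2 is spelled F♯-G♯-C♯.
Root = F♯; 5th = C♯.
From F♯ to C♯ is 7 semitones, exactly the perfect fifth.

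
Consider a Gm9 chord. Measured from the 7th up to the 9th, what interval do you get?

Gmin9 (G minor ninth) is spelled G-Bb-D-F-A.
7th = F; 9th = A.
F up to A spans 3 letter names and 4 semitones — a major third.

major third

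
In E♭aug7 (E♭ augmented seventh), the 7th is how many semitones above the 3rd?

6

E♭7#5: E♭, G, B, D♭.
G to D♭ is a diminished fifth: 6 semitones.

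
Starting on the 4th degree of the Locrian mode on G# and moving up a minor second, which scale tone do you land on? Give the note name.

The scale is G# A B C# D E F#.
The 4th degree is C#; a minor second above that is D — scale degree 5.

D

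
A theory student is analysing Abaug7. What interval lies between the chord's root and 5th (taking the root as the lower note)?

augmented fifth

Spelling the chord: Ab–C–E–Gb.
The root is Ab and the 5th is E.
Ab up to E is 8 semitones, a half step wider than a perfect fifth, so the interval is augmented.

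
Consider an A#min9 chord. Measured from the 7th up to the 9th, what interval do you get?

major third

A#min9 (A# minor ninth): A#–C#–E#–G#–B#.
So we need the interval from G# up to B#.
From G# to B# is 4 semitones, exactly the major third.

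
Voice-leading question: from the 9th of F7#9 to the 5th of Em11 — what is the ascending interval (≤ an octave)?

F7#9 has G# as its 9th, and Em11 has B as its 5th.
G# up to B is 3 semitones, a half step narrower than a major third, so the interval is minor.

minor third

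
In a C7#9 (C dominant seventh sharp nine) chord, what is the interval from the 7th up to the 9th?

augmented third

Spelling the chord: C–E–G–Bb–D#.
So we need the interval from Bb up to D#.
3 letter names make it a third; at 5 semitones (a half step wider than major) the quality is augmented.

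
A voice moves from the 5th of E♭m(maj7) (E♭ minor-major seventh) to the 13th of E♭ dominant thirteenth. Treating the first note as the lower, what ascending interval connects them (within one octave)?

E♭m(maj7) (E♭ minor-major seventh) has B♭ as its 5th, and E♭ dominant thirteenth has C as its 13th.
Counting 2 letters and 2 half steps from B♭ gives a major second.

major second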